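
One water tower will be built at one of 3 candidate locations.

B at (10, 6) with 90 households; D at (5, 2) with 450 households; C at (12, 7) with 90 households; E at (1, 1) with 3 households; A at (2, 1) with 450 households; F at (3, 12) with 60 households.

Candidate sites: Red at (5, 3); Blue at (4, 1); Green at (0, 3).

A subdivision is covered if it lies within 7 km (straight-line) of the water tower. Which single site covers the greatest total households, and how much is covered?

Coverage radius r = 7 km; a point is covered iff (Δx)²+(Δy)² ≤ 7² = 49.
  Red (5, 3): covers {B, D, E, A} → 993
  Blue (4, 1): covers {D, E, A} → 903
  Green (0, 3): covers {D, E, A} → 903
Maximum coverage at Red: 993 households.

Red, covering 993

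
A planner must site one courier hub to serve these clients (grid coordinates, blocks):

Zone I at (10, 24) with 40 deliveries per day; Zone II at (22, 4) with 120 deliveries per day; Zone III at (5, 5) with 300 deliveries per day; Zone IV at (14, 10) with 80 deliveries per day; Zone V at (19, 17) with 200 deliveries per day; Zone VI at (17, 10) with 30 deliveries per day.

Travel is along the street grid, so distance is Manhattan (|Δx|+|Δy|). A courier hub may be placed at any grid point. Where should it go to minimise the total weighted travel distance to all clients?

(14, 5)

Manhattan distance separates: Σwᵢ(|x−xᵢ|+|y−yᵢ|) = Σwᵢ|x−xᵢ| + Σwᵢ|y−yᵢ|, so x and y are optimised independently as 1-D weighted medians.
Total weight W = 770; half = 385.
x-coordinate, sorted with cumulative weight:
  x=5 (Zone III, w=300) cum 300
  x=10 (Zone I, w=40) cum 340
  x=14 (Zone IV, w=80) cum 420  ← median
  x=17 (Zone VI, w=30) cum 450
  x=19 (Zone V, w=200) cum 650
  x=22 (Zone II, w=120) cum 770
⇒ x* = 14
y-coordinate, sorted with cumulative weight:
  y=4 (Zone II, w=120) cum 120
  y=5 (Zone III, w=300) cum 420  ← median
  y=10 (Zone IV, w=80) cum 500
  y=10 (Zone VI, w=30) cum 530
  y=17 (Zone V, w=200) cum 730
  y=24 (Zone I, w=40) cum 770
⇒ y* = 5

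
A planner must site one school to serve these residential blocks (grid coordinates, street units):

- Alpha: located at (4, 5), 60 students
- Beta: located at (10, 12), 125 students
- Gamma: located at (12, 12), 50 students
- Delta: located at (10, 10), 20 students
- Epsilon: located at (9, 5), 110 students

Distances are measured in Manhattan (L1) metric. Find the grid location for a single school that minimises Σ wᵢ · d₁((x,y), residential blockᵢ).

Manhattan distance separates: Σwᵢ(|x−xᵢ|+|y−yᵢ|) = Σwᵢ|x−xᵢ| + Σwᵢ|y−yᵢ|, so x and y are optimised independently as 1-D weighted medians.
Total weight W = 365; half = 182.5.
x-coordinate, sorted with cumulative weight:
  x=4 (Alpha, w=60) cum 60
  x=9 (Epsilon, w=110) cum 170
  x=10 (Beta, w=125) cum 295  ← median
  x=10 (Delta, w=20) cum 315
  x=12 (Gamma, w=50) cum 365
⇒ x* = 10
y-coordinate, sorted with cumulative weight:
  y=5 (Alpha, w=60) cum 60
  y=5 (Epsilon, w=110) cum 170
  y=10 (Delta, w=20) cum 190  ← median
  y=12 (Beta, w=125) cum 315
  y=12 (Gamma, w=50) cum 365
⇒ y* = 10

(10, 10)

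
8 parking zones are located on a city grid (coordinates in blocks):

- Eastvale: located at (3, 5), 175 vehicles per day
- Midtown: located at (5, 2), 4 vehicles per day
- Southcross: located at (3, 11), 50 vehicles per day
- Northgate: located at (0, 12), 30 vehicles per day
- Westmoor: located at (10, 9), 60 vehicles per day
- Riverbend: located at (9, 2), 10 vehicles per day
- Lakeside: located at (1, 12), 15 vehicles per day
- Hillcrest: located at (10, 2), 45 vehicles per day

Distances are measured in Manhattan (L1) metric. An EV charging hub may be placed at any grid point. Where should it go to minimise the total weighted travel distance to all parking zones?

(3, 5)

Manhattan distance separates: Σwᵢ(|x−xᵢ|+|y−yᵢ|) = Σwᵢ|x−xᵢ| + Σwᵢ|y−yᵢ|, so x and y are optimised independently as 1-D weighted medians.
Total weight W = 389; half = 194.5.
x-coordinate, sorted with cumulative weight:
  x=0 (Northgate, w=30) cum 30
  x=1 (Lakeside, w=15) cum 45
  x=3 (Eastvale, w=175) cum 220  ← median
  x=3 (Southcross, w=50) cum 270
  x=5 (Midtown, w=4) cum 274
  x=9 (Riverbend, w=10) cum 284
  x=10 (Westmoor, w=60) cum 344
  x=10 (Hillcrest, w=45) cum 389
⇒ x* = 3
y-coordinate, sorted with cumulative weight:
  y=2 (Midtown, w=4) cum 4
  y=2 (Riverbend, w=10) cum 14
  y=2 (Hillcrest, w=45) cum 59
  y=5 (Eastvale, w=175) cum 234  ← median
  y=9 (Westmoor, w=60) cum 294
  y=11 (Southcross, w=50) cum 344
  y=12 (Northgate, w=30) cum 374
  y=12 (Lakeside, w=15) cum 389
⇒ y* = 5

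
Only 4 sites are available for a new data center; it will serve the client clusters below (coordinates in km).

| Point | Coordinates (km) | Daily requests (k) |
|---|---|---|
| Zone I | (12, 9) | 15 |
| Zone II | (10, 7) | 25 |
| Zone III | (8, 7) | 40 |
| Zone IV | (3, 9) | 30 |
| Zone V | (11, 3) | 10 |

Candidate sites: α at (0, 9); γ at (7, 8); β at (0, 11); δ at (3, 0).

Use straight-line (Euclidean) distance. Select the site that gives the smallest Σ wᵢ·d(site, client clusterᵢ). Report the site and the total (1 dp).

γ, total 399.8 km

Total weighted distance at each candidate:
  α (0, 9): total = 980.1
  γ (7, 8): total = 399.8
  β (0, 11): total = 1053.7
  δ (3, 0): total = 1137.9
Minimum is at γ with total 399.8 km.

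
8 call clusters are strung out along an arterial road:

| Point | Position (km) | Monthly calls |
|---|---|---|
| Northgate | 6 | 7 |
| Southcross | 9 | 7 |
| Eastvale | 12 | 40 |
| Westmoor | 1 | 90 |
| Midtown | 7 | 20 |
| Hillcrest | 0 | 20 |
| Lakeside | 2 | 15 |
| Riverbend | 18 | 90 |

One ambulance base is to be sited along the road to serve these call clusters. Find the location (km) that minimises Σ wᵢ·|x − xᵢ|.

x = 7

For a sum of weighted absolute distances on a line, the optimum is the weighted median (not the mean). Total weight W = 289; half-weight = 144.5.
Sort by position and accumulate weight:
  km 0 (Hillcrest, w=20) → cum 20
  km 1 (Westmoor, w=90) → cum 110
  km 2 (Lakeside, w=15) → cum 125
  km 6 (Northgate, w=7) → cum 132
  km 7 (Midtown, w=20) → cum 152  ≥ 144.5 → median here
  km 9 (Southcross, w=7) → cum 159
  km 12 (Eastvale, w=40) → cum 199
  km 18 (Riverbend, w=90) → cum 289
Optimal location: km 7.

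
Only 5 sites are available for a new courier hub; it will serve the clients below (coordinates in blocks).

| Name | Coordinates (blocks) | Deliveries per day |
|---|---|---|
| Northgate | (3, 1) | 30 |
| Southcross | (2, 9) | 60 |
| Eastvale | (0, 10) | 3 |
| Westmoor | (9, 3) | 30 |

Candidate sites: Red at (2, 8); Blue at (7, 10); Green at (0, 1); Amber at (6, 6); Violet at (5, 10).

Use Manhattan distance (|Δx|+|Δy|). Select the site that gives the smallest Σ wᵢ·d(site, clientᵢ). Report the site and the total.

Red, total 672 blocks

Total weighted distance at each candidate:
  Red (2, 8): total = 672
  Blue (7, 10): total = 1041
  Green (0, 1): total = 1047
  Amber (6, 6): total = 870
  Violet (5, 10): total = 915
Minimum is at Red with total 672 blocks.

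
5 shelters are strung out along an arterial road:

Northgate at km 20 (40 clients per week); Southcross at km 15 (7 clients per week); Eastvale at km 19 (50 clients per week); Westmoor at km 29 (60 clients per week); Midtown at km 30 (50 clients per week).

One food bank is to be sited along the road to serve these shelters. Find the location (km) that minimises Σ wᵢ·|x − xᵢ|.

x = 29

For a sum of weighted absolute distances on a line, the optimum is the weighted median (not the mean). Total weight W = 207; half-weight = 103.5.
Sort by position and accumulate weight:
  km 15 (Southcross, w=7) → cum 7
  km 19 (Eastvale, w=50) → cum 57
  km 20 (Northgate, w=40) → cum 97
  km 29 (Westmoor, w=60) → cum 157  ≥ 103.5 → median here
  km 30 (Midtown, w=50) → cum 207
Optimal location: km 29.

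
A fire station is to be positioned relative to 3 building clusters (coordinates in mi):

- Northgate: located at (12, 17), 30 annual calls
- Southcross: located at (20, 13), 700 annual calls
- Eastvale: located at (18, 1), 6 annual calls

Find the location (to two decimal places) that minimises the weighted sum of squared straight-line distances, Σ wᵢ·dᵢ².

(19.66, 13.07)

The minimiser of Σwᵢ‖p−pᵢ‖² is the weighted centroid p* = (Σwᵢpᵢ)/(Σwᵢ).
Σwᵢ = 736.
Σwᵢxᵢ = 30·12 + 700·20 + 6·18 = 14468.
Σwᵢyᵢ = 30·17 + 700·13 + 6·1 = 9616.
x* = 14468/736 = 19.66, y* = 9616/736 = 13.07.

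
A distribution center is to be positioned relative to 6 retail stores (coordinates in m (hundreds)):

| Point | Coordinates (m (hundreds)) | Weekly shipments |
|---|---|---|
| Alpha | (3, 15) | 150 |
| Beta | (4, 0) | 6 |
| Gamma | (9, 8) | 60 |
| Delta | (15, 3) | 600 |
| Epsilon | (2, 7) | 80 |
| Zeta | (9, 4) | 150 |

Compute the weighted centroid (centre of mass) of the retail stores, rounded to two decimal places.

The minimiser of Σwᵢ‖p−pᵢ‖² is the weighted centroid p* = (Σwᵢpᵢ)/(Σwᵢ).
Σwᵢ = 1046.
Σwᵢxᵢ = 150·3 + 6·4 + 60·9 + 600·15 + 80·2 + 150·9 = 11524.
Σwᵢyᵢ = 150·15 + 6·0 + 60·8 + 600·3 + 80·7 + 150·4 = 5690.
x* = 11524/1046 = 11.02, y* = 5690/1046 = 5.44.

(11.02, 5.44)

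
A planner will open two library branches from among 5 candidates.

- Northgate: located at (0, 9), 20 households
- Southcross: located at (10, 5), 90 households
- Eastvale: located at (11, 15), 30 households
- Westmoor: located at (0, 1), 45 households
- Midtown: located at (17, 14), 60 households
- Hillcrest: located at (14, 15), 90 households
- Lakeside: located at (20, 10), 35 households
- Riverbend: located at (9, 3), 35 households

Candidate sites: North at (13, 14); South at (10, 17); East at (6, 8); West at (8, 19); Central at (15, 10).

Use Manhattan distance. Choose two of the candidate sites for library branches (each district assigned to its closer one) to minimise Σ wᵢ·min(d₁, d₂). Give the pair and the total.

{North, East}, total 2530

Evaluate every pair (each demand assigned to the nearer of the two):
  {North, East}: total = 2530
  {East, Central}: total = 2980
  {South, East}: total = 3425
  {North, Central}: total = 3440
  {South, Central}: total = 3920
  {North, South}: total = 4030
  {North, West}: total = 4030
  {West, Central}: total = 4040
  {East, West}: total = 4145
  {South, West}: total = 4960
Best pair: {North, East} with total 2530.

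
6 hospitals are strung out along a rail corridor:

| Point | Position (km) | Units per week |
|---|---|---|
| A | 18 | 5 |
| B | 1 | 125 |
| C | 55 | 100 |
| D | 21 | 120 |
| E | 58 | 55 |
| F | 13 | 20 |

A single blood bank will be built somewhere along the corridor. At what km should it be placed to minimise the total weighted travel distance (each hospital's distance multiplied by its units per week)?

x = 21

For a sum of weighted absolute distances on a line, the optimum is the weighted median (not the mean). Total weight W = 425; half-weight = 212.5.
Sort by position and accumulate weight:
  km 1 (B, w=125) → cum 125
  km 13 (F, w=20) → cum 145
  km 18 (A, w=5) → cum 150
  km 21 (D, w=120) → cum 270  ≥ 212.5 → median here
  km 55 (C, w=100) → cum 370
  km 58 (E, w=55) → cum 425
Optimal location: km 21.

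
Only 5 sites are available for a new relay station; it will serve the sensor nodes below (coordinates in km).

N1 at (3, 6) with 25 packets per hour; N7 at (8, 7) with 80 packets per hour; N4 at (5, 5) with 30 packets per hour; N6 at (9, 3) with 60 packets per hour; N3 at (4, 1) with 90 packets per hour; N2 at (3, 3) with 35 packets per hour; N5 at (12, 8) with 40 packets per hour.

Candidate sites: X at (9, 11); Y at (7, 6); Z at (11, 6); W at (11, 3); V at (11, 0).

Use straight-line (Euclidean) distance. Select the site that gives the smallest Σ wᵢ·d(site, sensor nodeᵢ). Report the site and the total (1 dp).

Total weighted distance at each candidate:
  X (9, 11): total = 2747.4
  Y (7, 6): total = 1411.7
  Z (11, 6): total = 2014.5
  W (11, 3): total = 2062.5
  V (11, 0): total = 2567.8
Minimum is at Y with total 1411.7 km.

Y, total 1411.7 km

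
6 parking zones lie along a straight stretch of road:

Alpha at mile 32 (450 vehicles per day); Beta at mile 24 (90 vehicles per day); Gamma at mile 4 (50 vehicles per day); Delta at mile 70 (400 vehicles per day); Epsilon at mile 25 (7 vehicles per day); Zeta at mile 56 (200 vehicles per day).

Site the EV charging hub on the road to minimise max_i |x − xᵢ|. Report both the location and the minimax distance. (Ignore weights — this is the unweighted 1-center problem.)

The 1-center on a line is the midpoint of the two extreme points: leftmost at 4, rightmost at 70.
Optimal location = (4 + 70)/2 = 37; maximum distance = (70 − 4)/2 = 33.

location 37, max distance 33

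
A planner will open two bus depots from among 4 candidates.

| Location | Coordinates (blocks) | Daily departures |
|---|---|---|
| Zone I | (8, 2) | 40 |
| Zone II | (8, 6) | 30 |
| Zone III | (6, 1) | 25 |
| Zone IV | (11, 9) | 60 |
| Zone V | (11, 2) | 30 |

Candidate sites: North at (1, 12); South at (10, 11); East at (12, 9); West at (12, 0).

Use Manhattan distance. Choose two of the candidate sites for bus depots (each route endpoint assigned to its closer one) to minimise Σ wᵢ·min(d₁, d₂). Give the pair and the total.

{East, West}, total 775

Evaluate every pair (each demand assigned to the nearer of the two):
  {East, West}: total = 775
  {South, West}: total = 895
  {North, East}: total = 1300
  {South, East}: total = 1300
  {North, West}: total = 1405
  {North, South}: total = 1480
Best pair: {East, West} with total 775.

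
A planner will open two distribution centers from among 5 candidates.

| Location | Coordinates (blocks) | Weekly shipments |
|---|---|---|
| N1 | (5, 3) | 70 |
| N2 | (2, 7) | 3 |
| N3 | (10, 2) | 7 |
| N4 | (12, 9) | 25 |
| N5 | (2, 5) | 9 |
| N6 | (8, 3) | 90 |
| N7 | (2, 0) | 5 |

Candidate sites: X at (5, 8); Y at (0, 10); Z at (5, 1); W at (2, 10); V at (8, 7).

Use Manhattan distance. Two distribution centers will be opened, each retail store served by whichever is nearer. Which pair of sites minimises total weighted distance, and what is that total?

{Z, V}, total 793

Evaluate every pair (each demand assigned to the nearer of the two):
  {Z, V}: total = 793
  {X, Z}: total = 918
  {Z, W}: total = 981
  {X, V}: total = 1030
  {Y, Z}: total = 1055
  {W, V}: total = 1153
  {Y, V}: total = 1187
  {X, W}: total = 1451
  {X, Y}: total = 1468
  {Y, W}: total = 2361
Best pair: {Z, V} with total 793.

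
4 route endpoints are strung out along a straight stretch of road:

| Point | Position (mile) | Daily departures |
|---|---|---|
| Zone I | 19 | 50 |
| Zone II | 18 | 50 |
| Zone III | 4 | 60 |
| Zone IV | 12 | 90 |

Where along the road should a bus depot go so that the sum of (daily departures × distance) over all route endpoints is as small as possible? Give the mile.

For a sum of weighted absolute distances on a line, the optimum is the weighted median (not the mean). Total weight W = 250; half-weight = 125.
Sort by position and accumulate weight:
  mile 4 (Zone III, w=60) → cum 60
  mile 12 (Zone IV, w=90) → cum 150  ≥ 125 → median here
  mile 18 (Zone II, w=50) → cum 200
  mile 19 (Zone I, w=50) → cum 250
Optimal location: mile 12.

x = 12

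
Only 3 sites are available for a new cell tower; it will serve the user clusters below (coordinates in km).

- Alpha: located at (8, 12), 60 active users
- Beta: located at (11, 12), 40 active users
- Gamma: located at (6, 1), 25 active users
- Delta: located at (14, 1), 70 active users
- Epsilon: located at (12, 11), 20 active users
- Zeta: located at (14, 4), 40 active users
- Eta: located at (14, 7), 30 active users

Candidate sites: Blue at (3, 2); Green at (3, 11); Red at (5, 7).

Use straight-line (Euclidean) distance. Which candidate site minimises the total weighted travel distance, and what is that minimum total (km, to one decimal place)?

Red, total 2382.2 km

Total weighted distance at each candidate:
  Blue (3, 2): total = 3099.6
  Green (3, 11): total = 2982.7
  Red (5, 7): total = 2382.2
Minimum is at Red with total 2382.2 km.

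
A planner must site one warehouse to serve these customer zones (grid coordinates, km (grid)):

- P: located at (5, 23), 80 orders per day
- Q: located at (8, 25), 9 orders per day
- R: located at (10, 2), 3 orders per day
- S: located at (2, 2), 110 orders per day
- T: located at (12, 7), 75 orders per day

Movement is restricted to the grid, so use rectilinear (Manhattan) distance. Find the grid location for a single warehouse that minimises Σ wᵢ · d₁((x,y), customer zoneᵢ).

(5, 7)

Manhattan distance separates: Σwᵢ(|x−xᵢ|+|y−yᵢ|) = Σwᵢ|x−xᵢ| + Σwᵢ|y−yᵢ|, so x and y are optimised independently as 1-D weighted medians.
Total weight W = 277; half = 138.5.
x-coordinate, sorted with cumulative weight:
  x=2 (S, w=110) cum 110
  x=5 (P, w=80) cum 190  ← median
  x=8 (Q, w=9) cum 199
  x=10 (R, w=3) cum 202
  x=12 (T, w=75) cum 277
⇒ x* = 5
y-coordinate, sorted with cumulative weight:
  y=2 (R, w=3) cum 3
  y=2 (S, w=110) cum 113
  y=7 (T, w=75) cum 188  ← median
  y=23 (P, w=80) cum 268
  y=25 (Q, w=9) cum 277
⇒ y* = 7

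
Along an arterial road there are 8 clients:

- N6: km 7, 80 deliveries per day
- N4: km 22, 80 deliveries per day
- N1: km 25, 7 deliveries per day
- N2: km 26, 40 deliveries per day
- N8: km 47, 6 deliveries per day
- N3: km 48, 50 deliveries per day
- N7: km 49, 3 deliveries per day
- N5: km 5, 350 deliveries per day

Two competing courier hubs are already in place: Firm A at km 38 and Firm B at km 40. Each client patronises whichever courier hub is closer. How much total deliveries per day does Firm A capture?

557

The indifferent point is the midpoint (38+40)/2 = 39; clients left of it (closer to Firm A at 38) go to Firm A, those right go to Firm B.
  N5 at 5 (w=350) → Firm A
  N6 at 7 (w=80) → Firm A
  N4 at 22 (w=80) → Firm A
  N1 at 25 (w=7) → Firm A
  N2 at 26 (w=40) → Firm A
  N8 at 47 (w=6) → Firm B
  N3 at 48 (w=50) → Firm B
  N7 at 49 (w=3) → Firm B
Firm A captures 557; Firm B captures 59.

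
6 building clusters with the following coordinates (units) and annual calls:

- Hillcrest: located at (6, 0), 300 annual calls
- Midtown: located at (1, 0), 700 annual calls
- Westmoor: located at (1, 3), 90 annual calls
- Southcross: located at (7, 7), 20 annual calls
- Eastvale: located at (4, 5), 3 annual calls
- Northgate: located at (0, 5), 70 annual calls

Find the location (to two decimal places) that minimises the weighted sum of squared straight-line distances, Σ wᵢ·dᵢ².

(2.32, 0.66)

The minimiser of Σwᵢ‖p−pᵢ‖² is the weighted centroid p* = (Σwᵢpᵢ)/(Σwᵢ).
Σwᵢ = 1183.
Σwᵢxᵢ = 300·6 + 700·1 + 90·1 + 20·7 + 3·4 + 70·0 = 2742.
Σwᵢyᵢ = 300·0 + 700·0 + 90·3 + 20·7 + 3·5 + 70·5 = 775.
x* = 2742/1183 = 2.32, y* = 775/1183 = 0.66.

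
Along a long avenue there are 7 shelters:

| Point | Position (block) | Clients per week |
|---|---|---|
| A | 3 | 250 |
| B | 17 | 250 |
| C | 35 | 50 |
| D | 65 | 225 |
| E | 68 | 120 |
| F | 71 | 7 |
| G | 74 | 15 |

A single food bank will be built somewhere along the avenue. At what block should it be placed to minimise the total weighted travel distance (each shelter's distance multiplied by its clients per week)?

For a sum of weighted absolute distances on a line, the optimum is the weighted median (not the mean). Total weight W = 917; half-weight = 458.5.
Sort by position and accumulate weight:
  block 3 (A, w=250) → cum 250
  block 17 (B, w=250) → cum 500  ≥ 458.5 → median here
  block 35 (C, w=50) → cum 550
  block 65 (D, w=225) → cum 775
  block 68 (E, w=120) → cum 895
  block 71 (F, w=7) → cum 902
  block 74 (G, w=15) → cum 917
Optimal location: block 17.

x = 17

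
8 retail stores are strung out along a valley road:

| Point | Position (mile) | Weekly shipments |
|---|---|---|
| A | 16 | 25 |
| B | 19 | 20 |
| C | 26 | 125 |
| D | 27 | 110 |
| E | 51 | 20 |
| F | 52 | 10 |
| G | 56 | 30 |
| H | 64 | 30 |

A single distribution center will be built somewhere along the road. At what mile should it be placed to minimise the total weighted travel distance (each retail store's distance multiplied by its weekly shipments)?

For a sum of weighted absolute distances on a line, the optimum is the weighted median (not the mean). Total weight W = 370; half-weight = 185.
Sort by position and accumulate weight:
  mile 16 (A, w=25) → cum 25
  mile 19 (B, w=20) → cum 45
  mile 26 (C, w=125) → cum 170
  mile 27 (D, w=110) → cum 280  ≥ 185 → median here
  mile 51 (E, w=20) → cum 300
  mile 52 (F, w=10) → cum 310
  mile 56 (G, w=30) → cum 340
  mile 64 (H, w=30) → cum 370
Optimal location: mile 27.

x = 27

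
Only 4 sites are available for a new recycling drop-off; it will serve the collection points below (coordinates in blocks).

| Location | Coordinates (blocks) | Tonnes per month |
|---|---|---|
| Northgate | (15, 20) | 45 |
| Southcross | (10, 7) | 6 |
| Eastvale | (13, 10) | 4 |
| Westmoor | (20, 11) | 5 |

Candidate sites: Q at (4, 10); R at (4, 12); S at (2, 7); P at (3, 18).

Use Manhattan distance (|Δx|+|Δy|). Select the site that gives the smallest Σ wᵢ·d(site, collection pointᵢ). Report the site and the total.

P, total 930 blocks

Total weighted distance at each candidate:
  Q (4, 10): total = 1120
  R (4, 12): total = 1050
  S (2, 7): total = 1384
  P (3, 18): total = 930
Minimum is at P with total 930 blocks.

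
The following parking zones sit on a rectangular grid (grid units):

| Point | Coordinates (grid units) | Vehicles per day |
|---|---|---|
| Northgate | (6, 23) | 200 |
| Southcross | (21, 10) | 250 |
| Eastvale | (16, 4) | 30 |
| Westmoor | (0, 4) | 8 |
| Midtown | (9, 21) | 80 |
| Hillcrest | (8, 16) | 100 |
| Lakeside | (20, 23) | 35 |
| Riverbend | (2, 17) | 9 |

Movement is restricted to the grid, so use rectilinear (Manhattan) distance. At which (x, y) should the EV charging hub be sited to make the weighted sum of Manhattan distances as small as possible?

(9, 16)

Manhattan distance separates: Σwᵢ(|x−xᵢ|+|y−yᵢ|) = Σwᵢ|x−xᵢ| + Σwᵢ|y−yᵢ|, so x and y are optimised independently as 1-D weighted medians.
Total weight W = 712; half = 356.
x-coordinate, sorted with cumulative weight:
  x=0 (Westmoor, w=8) cum 8
  x=2 (Riverbend, w=9) cum 17
  x=6 (Northgate, w=200) cum 217
  x=8 (Hillcrest, w=100) cum 317
  x=9 (Midtown, w=80) cum 397  ← median
  x=16 (Eastvale, w=30) cum 427
  x=20 (Lakeside, w=35) cum 462
  x=21 (Southcross, w=250) cum 712
⇒ x* = 9
y-coordinate, sorted with cumulative weight:
  y=4 (Eastvale, w=30) cum 30
  y=4 (Westmoor, w=8) cum 38
  y=10 (Southcross, w=250) cum 288
  y=16 (Hillcrest, w=100) cum 388  ← median
  y=17 (Riverbend, w=9) cum 397
  y=21 (Midtown, w=80) cum 477
  y=23 (Northgate, w=200) cum 677
  y=23 (Lakeside, w=35) cum 712
⇒ y* = 16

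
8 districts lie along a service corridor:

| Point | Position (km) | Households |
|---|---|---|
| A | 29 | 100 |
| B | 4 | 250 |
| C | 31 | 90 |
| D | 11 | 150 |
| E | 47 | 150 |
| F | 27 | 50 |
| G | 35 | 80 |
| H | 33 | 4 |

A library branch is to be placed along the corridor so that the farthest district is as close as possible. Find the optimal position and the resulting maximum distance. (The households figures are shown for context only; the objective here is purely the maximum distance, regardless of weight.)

location 25.5, max distance 21.5

The 1-center on a line is the midpoint of the two extreme points: leftmost at 4, rightmost at 47.
Optimal location = (4 + 47)/2 = 25.5; maximum distance = (47 − 4)/2 = 21.5.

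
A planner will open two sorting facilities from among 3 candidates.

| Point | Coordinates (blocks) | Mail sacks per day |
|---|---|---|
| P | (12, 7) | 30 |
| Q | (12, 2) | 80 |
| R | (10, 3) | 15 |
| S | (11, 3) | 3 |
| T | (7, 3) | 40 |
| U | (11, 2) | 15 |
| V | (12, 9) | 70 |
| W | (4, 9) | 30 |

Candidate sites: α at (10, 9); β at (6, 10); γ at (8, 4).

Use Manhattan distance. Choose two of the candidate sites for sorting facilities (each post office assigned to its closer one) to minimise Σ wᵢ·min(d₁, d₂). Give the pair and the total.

{α, γ}, total 1132

Evaluate every pair (each demand assigned to the nearer of the two):
  {α, γ}: total = 1132
  {β, γ}: total = 1482
  {α, β}: total = 1621
Best pair: {α, γ} with total 1132.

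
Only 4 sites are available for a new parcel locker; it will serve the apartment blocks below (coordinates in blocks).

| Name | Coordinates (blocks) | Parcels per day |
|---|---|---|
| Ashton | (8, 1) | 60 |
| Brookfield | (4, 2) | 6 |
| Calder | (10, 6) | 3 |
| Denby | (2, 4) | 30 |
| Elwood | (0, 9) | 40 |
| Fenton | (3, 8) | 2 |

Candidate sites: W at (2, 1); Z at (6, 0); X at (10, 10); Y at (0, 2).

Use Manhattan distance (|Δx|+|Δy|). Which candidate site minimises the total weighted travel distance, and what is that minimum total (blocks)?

Total weighted distance at each candidate:
  W (2, 1): total = 923
  Z (6, 0): total = 1096
  X (10, 10): total = 1634
  Y (0, 2): total = 1024
Minimum is at W with total 923 blocks.

W, total 923 blocks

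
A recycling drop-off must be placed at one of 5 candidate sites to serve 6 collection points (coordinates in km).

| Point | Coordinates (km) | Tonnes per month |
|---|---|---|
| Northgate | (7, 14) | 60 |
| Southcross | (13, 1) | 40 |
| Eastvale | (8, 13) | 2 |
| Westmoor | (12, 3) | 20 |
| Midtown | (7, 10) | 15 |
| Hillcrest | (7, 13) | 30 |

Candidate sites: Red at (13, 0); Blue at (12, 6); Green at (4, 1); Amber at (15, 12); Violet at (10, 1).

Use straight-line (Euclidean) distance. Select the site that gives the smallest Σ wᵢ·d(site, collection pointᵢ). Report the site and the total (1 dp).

Blue, total 1200.2 km

Total weighted distance at each candidate:
  Red (13, 0): total = 1649.5
  Blue (12, 6): total = 1200.2
  Green (4, 1): total = 1864.1
  Amber (15, 12): total = 1511.4
  Violet (10, 1): total = 1514.8
Minimum is at Blue with total 1200.2 km.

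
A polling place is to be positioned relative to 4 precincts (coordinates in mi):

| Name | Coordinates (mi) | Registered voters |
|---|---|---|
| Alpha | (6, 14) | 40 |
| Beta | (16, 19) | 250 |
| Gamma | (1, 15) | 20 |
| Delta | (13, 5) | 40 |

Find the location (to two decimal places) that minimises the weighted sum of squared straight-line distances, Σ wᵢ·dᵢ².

The minimiser of Σwᵢ‖p−pᵢ‖² is the weighted centroid p* = (Σwᵢpᵢ)/(Σwᵢ).
Σwᵢ = 350.
Σwᵢxᵢ = 40·6 + 250·16 + 20·1 + 40·13 = 4780.
Σwᵢyᵢ = 40·14 + 250·19 + 20·15 + 40·5 = 5810.
x* = 4780/350 = 13.66, y* = 5810/350 = 16.60.

(13.66, 16.60)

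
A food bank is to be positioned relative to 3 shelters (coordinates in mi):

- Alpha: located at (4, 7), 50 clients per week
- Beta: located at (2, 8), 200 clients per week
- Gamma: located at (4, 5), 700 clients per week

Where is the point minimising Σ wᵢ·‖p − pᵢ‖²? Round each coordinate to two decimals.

The minimiser of Σwᵢ‖p−pᵢ‖² is the weighted centroid p* = (Σwᵢpᵢ)/(Σwᵢ).
Σwᵢ = 950.
Σwᵢxᵢ = 50·4 + 200·2 + 700·4 = 3400.
Σwᵢyᵢ = 50·7 + 200·8 + 700·5 = 5450.
x* = 3400/950 = 3.58, y* = 5450/950 = 5.74.

(3.58, 5.74)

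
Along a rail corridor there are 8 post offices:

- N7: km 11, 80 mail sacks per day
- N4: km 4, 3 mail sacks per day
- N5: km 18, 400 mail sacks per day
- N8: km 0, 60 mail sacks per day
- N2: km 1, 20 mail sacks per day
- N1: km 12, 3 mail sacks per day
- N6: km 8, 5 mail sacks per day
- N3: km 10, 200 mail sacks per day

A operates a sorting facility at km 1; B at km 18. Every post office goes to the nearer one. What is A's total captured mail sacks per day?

88

The indifferent point is the midpoint (1+18)/2 = 9.5; post offices left of it (closer to A at 1) go to A, those right go to B.
  N8 at 0 (w=60) → A
  N2 at 1 (w=20) → A
  N4 at 4 (w=3) → A
  N6 at 8 (w=5) → A
  N3 at 10 (w=200) → B
  N7 at 11 (w=80) → B
  N1 at 12 (w=3) → B
  N5 at 18 (w=400) → B
A captures 88; B captures 683.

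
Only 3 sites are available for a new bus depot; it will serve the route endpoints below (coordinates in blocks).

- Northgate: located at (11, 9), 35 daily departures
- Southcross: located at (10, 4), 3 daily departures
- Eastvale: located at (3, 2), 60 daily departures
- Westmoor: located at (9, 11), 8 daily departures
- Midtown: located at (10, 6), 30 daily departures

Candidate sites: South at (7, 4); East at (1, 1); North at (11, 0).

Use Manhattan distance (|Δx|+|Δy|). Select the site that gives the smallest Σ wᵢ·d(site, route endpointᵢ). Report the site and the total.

South, total 906 blocks

Total weighted distance at each candidate:
  South (7, 4): total = 906
  East (1, 1): total = 1410
  North (11, 0): total = 1244
Minimum is at South with total 906 blocks.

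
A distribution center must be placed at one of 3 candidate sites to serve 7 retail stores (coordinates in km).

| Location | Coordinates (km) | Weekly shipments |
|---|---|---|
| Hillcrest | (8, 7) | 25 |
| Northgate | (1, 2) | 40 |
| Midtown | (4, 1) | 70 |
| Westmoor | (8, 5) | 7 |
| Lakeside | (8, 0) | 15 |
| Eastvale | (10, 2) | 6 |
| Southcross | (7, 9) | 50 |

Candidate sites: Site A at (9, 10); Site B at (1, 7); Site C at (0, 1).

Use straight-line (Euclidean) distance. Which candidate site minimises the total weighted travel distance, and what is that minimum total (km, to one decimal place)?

Site C, total 1361.9 km

Total weighted distance at each candidate:
  Site A (9, 10): total = 1598.9
  Site B (1, 7): total = 1422.0
  Site C (0, 1): total = 1361.9
Minimum is at Site C with total 1361.9 km.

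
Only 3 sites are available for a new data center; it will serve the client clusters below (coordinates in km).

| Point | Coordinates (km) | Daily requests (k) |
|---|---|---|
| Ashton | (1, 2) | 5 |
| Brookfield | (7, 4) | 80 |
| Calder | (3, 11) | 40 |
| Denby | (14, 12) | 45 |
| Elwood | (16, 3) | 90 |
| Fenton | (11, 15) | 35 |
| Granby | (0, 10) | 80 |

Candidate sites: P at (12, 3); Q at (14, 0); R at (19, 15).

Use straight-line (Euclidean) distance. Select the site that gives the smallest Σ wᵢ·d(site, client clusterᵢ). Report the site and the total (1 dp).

Total weighted distance at each candidate:
  P (12, 3): total = 3252.5
  Q (14, 0): total = 4109.3
  R (19, 15): total = 5300.4
Minimum is at P with total 3252.5 km.

P, total 3252.5 km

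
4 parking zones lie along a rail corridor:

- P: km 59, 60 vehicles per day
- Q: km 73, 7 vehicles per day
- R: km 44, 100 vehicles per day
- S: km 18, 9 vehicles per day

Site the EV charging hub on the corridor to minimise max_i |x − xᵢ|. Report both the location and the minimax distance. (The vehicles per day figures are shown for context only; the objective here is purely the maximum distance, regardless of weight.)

The 1-center on a line is the midpoint of the two extreme points: leftmost at 18, rightmost at 73.
Optimal location = (18 + 73)/2 = 45.5; maximum distance = (73 − 18)/2 = 27.5.

location 45.5, max distance 27.5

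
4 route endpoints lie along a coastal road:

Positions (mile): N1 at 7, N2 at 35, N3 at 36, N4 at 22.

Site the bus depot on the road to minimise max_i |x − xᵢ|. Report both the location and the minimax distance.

location 21.5, max distance 14.5

The 1-center on a line is the midpoint of the two extreme points: leftmost at 7, rightmost at 36.
Optimal location = (7 + 36)/2 = 21.5; maximum distance = (36 − 7)/2 = 14.5.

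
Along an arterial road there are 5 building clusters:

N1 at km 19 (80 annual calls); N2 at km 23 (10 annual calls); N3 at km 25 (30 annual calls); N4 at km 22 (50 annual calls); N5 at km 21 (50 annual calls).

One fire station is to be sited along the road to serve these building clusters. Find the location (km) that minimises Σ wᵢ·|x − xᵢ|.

x = 21

For a sum of weighted absolute distances on a line, the optimum is the weighted median (not the mean). Total weight W = 220; half-weight = 110.
Sort by position and accumulate weight:
  km 19 (N1, w=80) → cum 80
  km 21 (N5, w=50) → cum 130  ≥ 110 → median here
  km 22 (N4, w=50) → cum 180
  km 23 (N2, w=10) → cum 190
  km 25 (N3, w=30) → cum 220
Optimal location: km 21.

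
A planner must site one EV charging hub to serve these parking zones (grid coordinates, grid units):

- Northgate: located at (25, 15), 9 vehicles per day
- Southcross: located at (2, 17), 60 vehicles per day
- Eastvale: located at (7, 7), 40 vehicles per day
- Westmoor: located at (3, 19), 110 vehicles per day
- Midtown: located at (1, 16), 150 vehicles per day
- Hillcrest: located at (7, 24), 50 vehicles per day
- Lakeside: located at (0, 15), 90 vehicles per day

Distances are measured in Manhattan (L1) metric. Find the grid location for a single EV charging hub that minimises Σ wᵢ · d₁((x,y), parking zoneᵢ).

Manhattan distance separates: Σwᵢ(|x−xᵢ|+|y−yᵢ|) = Σwᵢ|x−xᵢ| + Σwᵢ|y−yᵢ|, so x and y are optimised independently as 1-D weighted medians.
Total weight W = 509; half = 254.5.
x-coordinate, sorted with cumulative weight:
  x=0 (Lakeside, w=90) cum 90
  x=1 (Midtown, w=150) cum 240
  x=2 (Southcross, w=60) cum 300  ← median
  x=3 (Westmoor, w=110) cum 410
  x=7 (Eastvale, w=40) cum 450
  x=7 (Hillcrest, w=50) cum 500
  x=25 (Northgate, w=9) cum 509
⇒ x* = 2
y-coordinate, sorted with cumulative weight:
  y=7 (Eastvale, w=40) cum 40
  y=15 (Northgate, w=9) cum 49
  y=15 (Lakeside, w=90) cum 139
  y=16 (Midtown, w=150) cum 289  ← median
  y=17 (Southcross, w=60) cum 349
  y=19 (Westmoor, w=110) cum 459
  y=24 (Hillcrest, w=50) cum 509
⇒ y* = 16

(2, 16)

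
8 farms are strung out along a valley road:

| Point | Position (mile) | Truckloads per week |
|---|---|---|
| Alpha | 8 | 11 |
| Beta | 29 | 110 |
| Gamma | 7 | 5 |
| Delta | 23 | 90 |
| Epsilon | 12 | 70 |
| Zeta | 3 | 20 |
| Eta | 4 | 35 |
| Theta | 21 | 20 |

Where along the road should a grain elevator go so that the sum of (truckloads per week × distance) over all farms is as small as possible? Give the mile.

x = 23

For a sum of weighted absolute distances on a line, the optimum is the weighted median (not the mean). Total weight W = 361; half-weight = 180.5.
Sort by position and accumulate weight:
  mile 3 (Zeta, w=20) → cum 20
  mile 4 (Eta, w=35) → cum 55
  mile 7 (Gamma, w=5) → cum 60
  mile 8 (Alpha, w=11) → cum 71
  mile 12 (Epsilon, w=70) → cum 141
  mile 21 (Theta, w=20) → cum 161
  mile 23 (Delta, w=90) → cum 251  ≥ 180.5 → median here
  mile 29 (Beta, w=110) → cum 361
Optimal location: mile 23.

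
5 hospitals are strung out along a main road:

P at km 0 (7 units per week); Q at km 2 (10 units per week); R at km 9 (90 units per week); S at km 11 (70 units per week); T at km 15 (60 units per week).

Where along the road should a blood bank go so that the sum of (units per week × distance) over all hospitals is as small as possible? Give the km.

x = 11

For a sum of weighted absolute distances on a line, the optimum is the weighted median (not the mean). Total weight W = 237; half-weight = 118.5.
Sort by position and accumulate weight:
  km 0 (P, w=7) → cum 7
  km 2 (Q, w=10) → cum 17
  km 9 (R, w=90) → cum 107
  km 11 (S, w=70) → cum 177  ≥ 118.5 → median here
  km 15 (T, w=60) → cum 237
Optimal location: km 11.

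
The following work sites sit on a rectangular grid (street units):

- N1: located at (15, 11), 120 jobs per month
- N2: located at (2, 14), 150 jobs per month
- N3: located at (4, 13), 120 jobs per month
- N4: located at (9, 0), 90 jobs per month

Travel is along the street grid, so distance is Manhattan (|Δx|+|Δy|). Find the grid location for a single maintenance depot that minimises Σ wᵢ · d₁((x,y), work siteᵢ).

Manhattan distance separates: Σwᵢ(|x−xᵢ|+|y−yᵢ|) = Σwᵢ|x−xᵢ| + Σwᵢ|y−yᵢ|, so x and y are optimised independently as 1-D weighted medians.
Total weight W = 480; half = 240.
x-coordinate, sorted with cumulative weight:
  x=2 (N2, w=150) cum 150
  x=4 (N3, w=120) cum 270  ← median
  x=9 (N4, w=90) cum 360
  x=15 (N1, w=120) cum 480
⇒ x* = 4
y-coordinate, sorted with cumulative weight:
  y=0 (N4, w=90) cum 90
  y=11 (N1, w=120) cum 210
  y=13 (N3, w=120) cum 330  ← median
  y=14 (N2, w=150) cum 480
⇒ y* = 13

(4, 13)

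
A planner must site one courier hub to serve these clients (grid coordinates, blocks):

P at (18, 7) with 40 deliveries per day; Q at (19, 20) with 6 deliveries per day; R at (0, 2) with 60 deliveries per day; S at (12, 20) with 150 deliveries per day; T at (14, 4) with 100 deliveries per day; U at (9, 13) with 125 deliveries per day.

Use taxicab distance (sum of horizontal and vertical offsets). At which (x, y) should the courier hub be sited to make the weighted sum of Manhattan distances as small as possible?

Manhattan distance separates: Σwᵢ(|x−xᵢ|+|y−yᵢ|) = Σwᵢ|x−xᵢ| + Σwᵢ|y−yᵢ|, so x and y are optimised independently as 1-D weighted medians.
Total weight W = 481; half = 240.5.
x-coordinate, sorted with cumulative weight:
  x=0 (R, w=60) cum 60
  x=9 (U, w=125) cum 185
  x=12 (S, w=150) cum 335  ← median
  x=14 (T, w=100) cum 435
  x=18 (P, w=40) cum 475
  x=19 (Q, w=6) cum 481
⇒ x* = 12
y-coordinate, sorted with cumulative weight:
  y=2 (R, w=60) cum 60
  y=4 (T, w=100) cum 160
  y=7 (P, w=40) cum 200
  y=13 (U, w=125) cum 325  ← median
  y=20 (Q, w=6) cum 331
  y=20 (S, w=150) cum 481
⇒ y* = 13

(12, 13)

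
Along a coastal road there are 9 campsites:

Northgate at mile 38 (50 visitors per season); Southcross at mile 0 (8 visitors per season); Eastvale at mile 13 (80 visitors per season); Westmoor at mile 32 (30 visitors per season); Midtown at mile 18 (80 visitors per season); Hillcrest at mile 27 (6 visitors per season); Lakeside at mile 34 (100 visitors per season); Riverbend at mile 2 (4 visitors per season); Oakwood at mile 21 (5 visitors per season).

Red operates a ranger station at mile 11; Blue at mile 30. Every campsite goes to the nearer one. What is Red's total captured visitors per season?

172

The indifferent point is the midpoint (11+30)/2 = 20.5; campsites left of it (closer to Red at 11) go to Red, those right go to Blue.
  Southcross at 0 (w=8) → Red
  Riverbend at 2 (w=4) → Red
  Eastvale at 13 (w=80) → Red
  Midtown at 18 (w=80) → Red
  Oakwood at 21 (w=5) → Blue
  Hillcrest at 27 (w=6) → Blue
  Westmoor at 32 (w=30) → Blue
  Lakeside at 34 (w=100) → Blue
  Northgate at 38 (w=50) → Blue
Red captures 172; Blue captures 191.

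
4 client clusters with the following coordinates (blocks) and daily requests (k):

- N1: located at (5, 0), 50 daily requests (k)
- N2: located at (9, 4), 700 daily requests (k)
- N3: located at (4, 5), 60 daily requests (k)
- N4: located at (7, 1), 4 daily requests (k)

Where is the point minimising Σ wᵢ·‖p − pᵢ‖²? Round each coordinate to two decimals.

(8.38, 3.81)

The minimiser of Σwᵢ‖p−pᵢ‖² is the weighted centroid p* = (Σwᵢpᵢ)/(Σwᵢ).
Σwᵢ = 814.
Σwᵢxᵢ = 50·5 + 700·9 + 60·4 + 4·7 = 6818.
Σwᵢyᵢ = 50·0 + 700·4 + 60·5 + 4·1 = 3104.
x* = 6818/814 = 8.38, y* = 3104/814 = 3.81.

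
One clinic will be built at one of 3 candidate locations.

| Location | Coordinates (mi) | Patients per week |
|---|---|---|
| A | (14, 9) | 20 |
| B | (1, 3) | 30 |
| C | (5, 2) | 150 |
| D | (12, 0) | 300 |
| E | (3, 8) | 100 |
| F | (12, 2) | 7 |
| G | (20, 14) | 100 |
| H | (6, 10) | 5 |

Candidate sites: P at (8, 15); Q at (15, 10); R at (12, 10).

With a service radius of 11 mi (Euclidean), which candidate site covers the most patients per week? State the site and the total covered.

Coverage radius r = 11 mi; a point is covered iff (Δx)²+(Δy)² ≤ 11² = 121.
  P (8, 15): covers {A, E, H} → 125
  Q (15, 10): covers {A, D, F, G, H} → 432
  R (12, 10): covers {A, C, D, E, F, G, H} → 682
Maximum coverage at R: 682 patients per week.

R, covering 682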